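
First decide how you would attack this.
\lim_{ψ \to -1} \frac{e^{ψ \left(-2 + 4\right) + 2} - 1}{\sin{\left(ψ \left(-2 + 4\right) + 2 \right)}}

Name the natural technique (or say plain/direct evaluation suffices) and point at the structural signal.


Technique: l'Hôpital's rule (0/0) — numerator and denominator both vanish at -1 — a genuine 0/0 form, which is exactly when l'Hôpital applies. One could equally expand both pieces locally and compare leading terms; the rule does that in one stroke.


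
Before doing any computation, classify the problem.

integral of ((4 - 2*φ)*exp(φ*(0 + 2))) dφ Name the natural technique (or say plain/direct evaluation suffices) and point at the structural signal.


Diagnosis: integration by parts — differentiate 4 - 2*φ, integrate exp(φ*(0 + 2)): each pass lowers the polynomial degree, so parts terminates.


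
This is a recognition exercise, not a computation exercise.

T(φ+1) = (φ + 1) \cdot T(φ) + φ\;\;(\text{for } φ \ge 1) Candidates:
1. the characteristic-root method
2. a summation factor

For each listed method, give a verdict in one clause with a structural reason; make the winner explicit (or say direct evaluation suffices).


Method: a summation factor — one-term recursion with variable weight φ + 1 is solved by product normalization, not by root-finding.
- the characteristic-root method — the coefficients change with the index, which the root method cannot absorb.
- a summation factor — applicable, and directly so.


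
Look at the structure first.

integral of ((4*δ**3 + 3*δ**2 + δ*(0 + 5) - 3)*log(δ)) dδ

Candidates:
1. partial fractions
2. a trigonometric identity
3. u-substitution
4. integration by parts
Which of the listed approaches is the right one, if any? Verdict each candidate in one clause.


Diagnosis: integration by parts — take log(δ) as the piece to differentiate: what remains is a power-rule integral in disguise.
- partial fractions: the expression is not a ratio of polynomials that decomposes further.
- a trigonometric identity — there is no trigonometric structure at all — the integrand carries no sine or cosine to rewrite.
- u-substitution: no subexpression of the integrand serves as a whole-integral substitution inner — individual terms may offer their own, but none carries its derivative as a factor of the full integrand; a working change of variable would have to be constructed from outside the expression.
- integration by parts — a fit — the right tool for this form.


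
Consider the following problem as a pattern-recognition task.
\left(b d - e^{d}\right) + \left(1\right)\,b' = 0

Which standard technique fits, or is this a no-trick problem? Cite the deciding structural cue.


Best approach: a linear integrating factor — the equation is linear in b with coefficient d; multiplying by the integrating factor exp(∫d) makes the left side a perfect derivative.


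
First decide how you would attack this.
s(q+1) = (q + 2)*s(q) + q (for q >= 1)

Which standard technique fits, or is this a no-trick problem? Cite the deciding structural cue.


Best approach: a summation factor — first-order linear but the coefficient q + 2 moves with the index — divide by the cumulative product and telescope.


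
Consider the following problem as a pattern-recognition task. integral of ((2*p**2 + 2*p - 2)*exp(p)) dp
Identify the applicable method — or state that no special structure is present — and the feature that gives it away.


Technique: integration by parts — a polynomial 2*p**2 + 2*p - 2 against the kernel exp(p) is the signature bounded-ladder case for integration by parts.


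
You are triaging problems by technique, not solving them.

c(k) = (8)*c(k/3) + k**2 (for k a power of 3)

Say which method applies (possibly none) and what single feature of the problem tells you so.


Best approach: the master substitution — recursion at k/3 is multiplicative in the index; logarithmic reindexing via k = 3^m linearizes it.


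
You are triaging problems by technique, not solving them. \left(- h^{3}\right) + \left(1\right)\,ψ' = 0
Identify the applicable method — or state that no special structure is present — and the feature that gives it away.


Technique: no special technique — solved for the derivative, ψ never appears on the right — this is a direct integration in h, not a differential-equations problem at heart.


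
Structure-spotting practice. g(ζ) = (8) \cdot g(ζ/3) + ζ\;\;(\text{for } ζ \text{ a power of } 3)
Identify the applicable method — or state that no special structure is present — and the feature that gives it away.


Verdict: the master substitution — the argument contracts 3-fold per step: reindex ζ exponentially and solve the linear recurrence in the new index.


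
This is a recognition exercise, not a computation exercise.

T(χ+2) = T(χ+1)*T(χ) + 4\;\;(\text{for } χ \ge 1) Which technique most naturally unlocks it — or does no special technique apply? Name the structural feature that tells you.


Best approach: no special technique — the sequence value feeds back through itself nonlinearly — linear superposition fails, and every superposition-based closed form fails with it.


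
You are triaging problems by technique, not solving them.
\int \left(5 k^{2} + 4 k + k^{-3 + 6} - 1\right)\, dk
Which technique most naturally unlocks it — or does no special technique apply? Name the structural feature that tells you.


Method: no special technique — nothing composite, nothing rational, nothing trigonometric — each constant-multiple power of k integrates by the power rule alone.


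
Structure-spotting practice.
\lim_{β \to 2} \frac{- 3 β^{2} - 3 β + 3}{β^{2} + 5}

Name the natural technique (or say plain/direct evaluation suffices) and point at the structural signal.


Best approach: no special technique — the expression is continuous at the evaluation point — substitute directly; no indeterminate form appears.


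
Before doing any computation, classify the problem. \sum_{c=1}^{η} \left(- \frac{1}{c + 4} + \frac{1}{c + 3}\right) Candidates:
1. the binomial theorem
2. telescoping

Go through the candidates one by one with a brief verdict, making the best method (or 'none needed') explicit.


Verdict: telescoping — a difference of consecutive values of one function (\frac{1}{c + 3} at one index and the next) — telescoping by construction.
- the binomial theorem: the summand does not match any term pattern of an expanded binomial power.
- telescoping: applies; the problem has the shape this method handles.


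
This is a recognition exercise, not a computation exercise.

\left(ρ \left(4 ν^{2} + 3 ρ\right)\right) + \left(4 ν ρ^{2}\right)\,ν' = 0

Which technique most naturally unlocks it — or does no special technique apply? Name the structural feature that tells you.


Verdict: the exact-equation method — because the two cross partials coincide, the form is conservative as written — recover its potential in (ρ, ν).


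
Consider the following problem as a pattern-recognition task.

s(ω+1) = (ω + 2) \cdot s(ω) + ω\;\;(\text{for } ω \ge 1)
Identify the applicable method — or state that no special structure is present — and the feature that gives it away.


Best approach: a summation factor — the coefficient ω + 2 drifts with the index, so no fixed root exists; normalizing by the cumulative product telescopes it.


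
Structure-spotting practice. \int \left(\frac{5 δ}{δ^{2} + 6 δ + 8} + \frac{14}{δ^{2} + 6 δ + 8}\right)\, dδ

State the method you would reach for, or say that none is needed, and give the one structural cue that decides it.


Method: partial fractions — the factorization of δ^{2} + 6 δ + 8 is the whole battle; after it, each term is a table integral.


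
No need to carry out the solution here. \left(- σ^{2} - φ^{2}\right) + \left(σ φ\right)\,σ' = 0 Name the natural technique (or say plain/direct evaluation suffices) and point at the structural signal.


Diagnosis: the homogeneous substitution — scaling φ and σ together leaves the slope fixed — it depends only on σ/φ, so substitute the ratio. Rearranged, this also fits the Bernoulli template directly; the homogeneous substitution reads the structure without the rearrangement.


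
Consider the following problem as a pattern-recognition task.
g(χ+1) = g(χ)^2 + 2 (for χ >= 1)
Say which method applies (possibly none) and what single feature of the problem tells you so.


Best approach: no special technique — once the recursion is nonlinear, characteristic roots, master substitutions, and summation factors are all off the table.


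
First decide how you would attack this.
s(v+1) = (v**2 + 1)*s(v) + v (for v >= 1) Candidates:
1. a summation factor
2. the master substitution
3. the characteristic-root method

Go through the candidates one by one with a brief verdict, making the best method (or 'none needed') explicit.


Technique: a summation factor — one step of memory with a weight v**2 + 1 that changes as the index grows — the summation-factor construction is built for this.
- a summation factor — yes — fits the structure here.
- the master substitution — there is no divide-the-index recursive argument.
- the characteristic-root method: the coefficients change with the index, which the root method cannot absorb.


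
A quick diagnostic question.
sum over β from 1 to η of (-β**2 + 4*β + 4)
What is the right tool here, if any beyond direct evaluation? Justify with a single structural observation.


Diagnosis: no special technique — nothing telescopes and nothing is geometric; polynomial terms in β sum term by term.


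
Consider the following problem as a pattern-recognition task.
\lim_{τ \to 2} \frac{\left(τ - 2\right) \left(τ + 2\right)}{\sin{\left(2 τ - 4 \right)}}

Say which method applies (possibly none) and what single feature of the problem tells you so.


Verdict: l'Hôpital's rule (0/0) — both numerator and denominator vanish at 2: the genuine 0/0 indeterminate that l'Hôpital exists for. The standard small-argument limits would also carry it; the rule is the systematic route.


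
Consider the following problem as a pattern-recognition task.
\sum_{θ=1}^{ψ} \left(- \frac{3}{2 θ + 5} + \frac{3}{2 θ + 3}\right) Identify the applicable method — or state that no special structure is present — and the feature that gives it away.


Diagnosis: telescoping — the piece each term subtracts is \frac{3}{2 θ + 3} advanced by one index, and it reappears with a plus sign leading the following term — the sum collapses to its boundary terms.


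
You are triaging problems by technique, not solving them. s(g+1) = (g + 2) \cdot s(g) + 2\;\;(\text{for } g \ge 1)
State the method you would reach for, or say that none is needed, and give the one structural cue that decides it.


Method: a summation factor — normalize by the running product of g + 2: the left side becomes a difference, and differences sum.


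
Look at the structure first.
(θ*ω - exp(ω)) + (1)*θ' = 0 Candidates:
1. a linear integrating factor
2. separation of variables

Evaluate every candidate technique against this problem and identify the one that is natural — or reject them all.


Verdict: a linear integrating factor — the equation is linear in θ with coefficient ω; multiplying by the integrating factor exp(∫ω) makes the left side a perfect derivative.
- a linear integrating factor: yes — fits the structure here.
- separation of variables: no algebra isolates the independent variable on one side and the unknown on the other.


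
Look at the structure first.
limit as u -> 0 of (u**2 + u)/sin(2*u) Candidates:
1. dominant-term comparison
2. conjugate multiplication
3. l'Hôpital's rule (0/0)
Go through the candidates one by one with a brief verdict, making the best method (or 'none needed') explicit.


Best approach: l'Hôpital's rule (0/0) — substituting 0 gives 0 over 0; differentiate top and bottom once and re-evaluate. Known elementary limits would finish this too — the rule just bypasses the case analysis.
- dominant-term comparison: no dominant power emerges to decide the limit by degree comparison.
- conjugate multiplication: there is no infinity-minus-infinity radical difference to rationalize.
- l'Hôpital's rule (0/0): yes — fits the structure here.


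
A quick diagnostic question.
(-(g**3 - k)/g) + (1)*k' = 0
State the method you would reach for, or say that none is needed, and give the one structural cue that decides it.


Verdict: a linear integrating factor — linear in the unknown with genuine forcing: multiply through by the exponential of the integrated coefficient and the left side closes into one derivative.


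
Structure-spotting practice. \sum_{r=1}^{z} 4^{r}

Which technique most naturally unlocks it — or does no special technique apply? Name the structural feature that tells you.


Diagnosis: the geometric series formula — consecutive terms stand in a fixed index-free ratio — the geometric sum formula closes it.


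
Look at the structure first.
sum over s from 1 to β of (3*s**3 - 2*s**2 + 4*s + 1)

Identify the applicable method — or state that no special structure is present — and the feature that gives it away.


Best approach: no special technique — the sum is polynomial through and through; closed forms for each power of s finish it directly.


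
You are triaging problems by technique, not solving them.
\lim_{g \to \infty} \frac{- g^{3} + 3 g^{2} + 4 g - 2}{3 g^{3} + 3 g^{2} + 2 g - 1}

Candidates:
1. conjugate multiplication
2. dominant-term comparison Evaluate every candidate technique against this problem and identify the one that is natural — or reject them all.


Verdict: dominant-term comparison — at large g only the top-degree terms survive; compare the leading terms and the limit falls out.
- conjugate multiplication — there are no radicals in tension whose conjugate would simplify matters.
- dominant-term comparison — yes — fits the structure here.


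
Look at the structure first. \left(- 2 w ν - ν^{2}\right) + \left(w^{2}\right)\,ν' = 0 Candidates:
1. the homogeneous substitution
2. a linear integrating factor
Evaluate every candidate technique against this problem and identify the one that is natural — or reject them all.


Method: the homogeneous substitution — the slope's numerator and denominator share total degree; set v = ν/w and the equation drops to separable form. A Bernoulli substitution is a fair alternative on this equation directly; the homogeneous reading takes it as given.
- the homogeneous substitution: applies; the problem has the shape this method handles.
- a linear integrating factor: a nonlinear term in the unknown puts this outside the integrating-factor template.


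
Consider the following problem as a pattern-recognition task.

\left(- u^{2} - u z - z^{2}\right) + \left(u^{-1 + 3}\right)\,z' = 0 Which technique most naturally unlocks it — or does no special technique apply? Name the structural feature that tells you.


Verdict: the homogeneous substitution — the slope's numerator and denominator share total degree; set v = z/u and the equation drops to separable form.


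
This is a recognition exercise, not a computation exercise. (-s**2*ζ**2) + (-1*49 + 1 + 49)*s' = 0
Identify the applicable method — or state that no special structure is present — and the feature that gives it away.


Method: separation of variables — solved for the derivative, the right side splits multiplicatively into a function of each variable alone — divide and integrate each side.


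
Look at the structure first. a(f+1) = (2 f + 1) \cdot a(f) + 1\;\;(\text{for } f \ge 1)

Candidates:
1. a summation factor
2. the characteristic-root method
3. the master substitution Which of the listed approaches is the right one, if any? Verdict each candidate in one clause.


Technique: a summation factor — an index-dependent multiplier 2 f + 1 rules out characteristic roots; a summation factor converts it to a pure difference.
- a summation factor — a fit — the right tool for this form.
- the characteristic-root method: the coefficients vary with the index, breaking the constant-coefficient structure the method needs.
- the master substitution: the recursive argument is a shift of the index, not a fixed fraction of it.


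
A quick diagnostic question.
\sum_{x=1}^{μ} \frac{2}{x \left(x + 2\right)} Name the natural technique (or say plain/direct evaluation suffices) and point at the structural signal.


Diagnosis: telescoping — the denominator's roots in \frac{2}{x \left(x + 2\right)} sit an integer apart: decomposition produces a self-cancelling chain.


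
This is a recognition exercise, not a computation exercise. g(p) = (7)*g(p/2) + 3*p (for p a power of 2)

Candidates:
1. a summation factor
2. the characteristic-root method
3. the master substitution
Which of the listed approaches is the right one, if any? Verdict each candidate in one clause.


Diagnosis: the master substitution — the recursive call is at index p/2 rather than a shift, a divide-and-conquer shape — substituting p = 2^m linearizes it.
- a summation factor: a divided-index call is outside the fixed-shift first-order family a summation factor normalizes.
- the characteristic-root method: the recursion divides its index rather than shifting it — outside the constant-shift family the root method covers.
- the master substitution: a fit — the right tool for this form.


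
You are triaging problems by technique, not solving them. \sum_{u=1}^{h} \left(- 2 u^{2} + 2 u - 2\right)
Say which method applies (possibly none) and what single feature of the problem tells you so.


Diagnosis: no special technique — recognize the absence of structure: constant-multiple powers of u summed plainly, no special method required.


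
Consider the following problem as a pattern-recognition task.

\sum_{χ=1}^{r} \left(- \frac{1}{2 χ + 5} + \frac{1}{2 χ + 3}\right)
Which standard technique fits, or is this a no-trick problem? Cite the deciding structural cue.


Technique: telescoping — the generic term is a one-step difference of \frac{1}{2 χ + 3}, so partial sums shortcut to endpoint evaluation.


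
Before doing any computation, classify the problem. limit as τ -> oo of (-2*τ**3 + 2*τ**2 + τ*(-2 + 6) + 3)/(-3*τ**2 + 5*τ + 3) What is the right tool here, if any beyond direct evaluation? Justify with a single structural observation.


Technique: dominant-term comparison — as τ grows, only the highest-degree terms matter — compare leading terms and read the limit off. As a single quotient, the ∞/∞ shape would yield to repeated differentiation as well — the growth comparison gets there in one look.


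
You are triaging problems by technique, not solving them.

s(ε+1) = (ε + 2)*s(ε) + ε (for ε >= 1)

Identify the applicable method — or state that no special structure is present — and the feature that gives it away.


Method: a summation factor — with the index-dependent coefficient ε + 2, dividing by the cumulative product turns the left side into a pure difference.


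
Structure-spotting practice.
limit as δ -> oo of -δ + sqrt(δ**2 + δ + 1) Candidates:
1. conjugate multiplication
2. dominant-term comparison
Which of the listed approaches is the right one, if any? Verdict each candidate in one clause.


Technique: conjugate multiplication — both pieces blow up but their difference is finite; the conjugate trick rationalizes sqrt(δ**2 + δ + 1) - δ.
- conjugate multiplication: a fit — the right tool for this form.
- dominant-term comparison: no ranking of term growth rates resolves the limit here.


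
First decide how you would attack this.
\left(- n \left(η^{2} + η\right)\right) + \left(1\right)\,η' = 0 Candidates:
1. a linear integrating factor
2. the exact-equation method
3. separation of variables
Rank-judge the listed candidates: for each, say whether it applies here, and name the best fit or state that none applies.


Method: separation of variables — solved for the derivative, the right side factors as n times η^{2} + η — all n-dependence separates from all η-dependence. A Bernoulli rewrite would carry it as the equation stands — separating the variables needs no rearrangement either.
- a linear integrating factor — a nonlinear term in the unknown puts this outside the integrating-factor template.
- the exact-equation method: the mixed-partials test fails on this split — it is not an exact differential as presented.
- separation of variables — yes, a natural case for it.


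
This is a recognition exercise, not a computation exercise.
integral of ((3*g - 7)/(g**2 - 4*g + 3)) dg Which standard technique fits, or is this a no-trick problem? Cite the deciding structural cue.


Diagnosis: partial fractions — g**2 - 4*g + 3 splits into linear pieces, so the quotient is a sum of simple fractions — decompose before integrating.


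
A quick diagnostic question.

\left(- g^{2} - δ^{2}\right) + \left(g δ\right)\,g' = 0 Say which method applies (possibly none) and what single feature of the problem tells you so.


Technique: the homogeneous substitution — the slope's numerator and denominator have matching total degree, so it depends only on g/δ and the ratio substitution collapses it. A Bernoulli substitution is a fair alternative on this equation directly; the homogeneous reading takes it as given.


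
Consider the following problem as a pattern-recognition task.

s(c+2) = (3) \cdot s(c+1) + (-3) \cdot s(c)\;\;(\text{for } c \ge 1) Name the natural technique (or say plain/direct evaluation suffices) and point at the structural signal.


Method: the characteristic-root method — try a geometric ansatz r^c: constant coefficients turn the recurrence into one polynomial equation in r.


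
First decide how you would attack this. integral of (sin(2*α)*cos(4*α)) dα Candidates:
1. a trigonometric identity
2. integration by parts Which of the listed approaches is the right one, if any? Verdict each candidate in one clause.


Diagnosis: a trigonometric identity — mixed-frequency products such as sin(2*α)*cos(4*α) are designed for the product-to-sum formula.
- a trigonometric identity: yes — fits the structure here.
- integration by parts — not the natural route: no polynomial-kernel product appears — a recursive parts reduction of the trigonometric product exists, but the identity rewrite is direct.


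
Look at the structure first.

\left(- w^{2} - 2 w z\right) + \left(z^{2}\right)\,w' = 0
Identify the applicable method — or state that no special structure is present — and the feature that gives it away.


Method: the homogeneous substitution — the slope's numerator and denominator share total degree; set v = w/z and the equation drops to separable form. Rearranged, this also fits the Bernoulli template directly; the homogeneous substitution reads the structure without the rearrangement.


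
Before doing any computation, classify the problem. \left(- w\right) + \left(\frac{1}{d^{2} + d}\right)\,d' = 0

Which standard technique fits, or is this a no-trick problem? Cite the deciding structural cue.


Technique: separation of variables — separating collects all d-dependence with the derivative and leaves all w-dependence opposite: variables separate. This doubles as a Bernoulli equation in the unknown as written; dividing and integrating works on it directly.


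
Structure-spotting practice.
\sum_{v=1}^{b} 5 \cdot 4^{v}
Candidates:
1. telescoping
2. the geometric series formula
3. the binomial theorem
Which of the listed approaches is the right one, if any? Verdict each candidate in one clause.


Diagnosis: the geometric series formula — the ratio of consecutive terms is the constant 4, independent of the index — a geometric sum.
- telescoping: in the displayed form, no term reappears at a neighboring index to cancel against.
- the geometric series formula — applicable, and directly so.
- the binomial theorem: the summand does not match any term pattern of an expanded binomial power.


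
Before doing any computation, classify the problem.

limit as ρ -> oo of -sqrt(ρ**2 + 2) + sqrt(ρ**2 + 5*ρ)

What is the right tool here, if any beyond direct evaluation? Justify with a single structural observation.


Method: conjugate multiplication — infinity minus infinity with a radical in play — multiply by the conjugate so the divergences of sqrt(ρ**2 + 5*ρ) and sqrt(ρ**2 + 2) annihilate.


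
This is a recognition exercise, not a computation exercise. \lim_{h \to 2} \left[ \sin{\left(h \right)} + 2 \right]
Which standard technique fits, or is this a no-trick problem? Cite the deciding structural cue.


Method: no special technique — the expression is continuous at 2 — substitute and evaluate; no indeterminate form appears.


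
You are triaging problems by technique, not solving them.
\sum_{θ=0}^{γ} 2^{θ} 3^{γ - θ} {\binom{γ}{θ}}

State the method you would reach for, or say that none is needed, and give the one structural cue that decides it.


Verdict: the binomial theorem — the summand is term θ of a binomial expansion in 2 and 3; the whole sum is a single power.


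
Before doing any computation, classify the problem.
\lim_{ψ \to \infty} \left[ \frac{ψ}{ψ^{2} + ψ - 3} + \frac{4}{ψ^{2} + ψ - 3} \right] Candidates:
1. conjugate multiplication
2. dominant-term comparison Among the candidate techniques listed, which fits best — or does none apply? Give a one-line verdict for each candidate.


Verdict: dominant-term comparison — growth-rate triage: the leading powers of ψ decide the limit, everything else is noise.
- conjugate multiplication — no divergent radical difference is present for a conjugate pair to cancel.
- dominant-term comparison: yes, a natural case for it.


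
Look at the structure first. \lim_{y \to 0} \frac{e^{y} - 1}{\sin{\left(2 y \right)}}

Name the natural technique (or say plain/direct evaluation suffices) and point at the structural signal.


Diagnosis: l'Hôpital's rule (0/0) — substituting 0 gives 0 over 0; differentiate top and bottom once and re-evaluate. A local series expansion at the point resolves it as well; the rule is the packaged version of that step.


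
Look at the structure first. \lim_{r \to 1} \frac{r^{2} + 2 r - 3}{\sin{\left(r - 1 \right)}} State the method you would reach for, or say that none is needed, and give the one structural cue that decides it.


Verdict: l'Hôpital's rule (0/0) — substituting 1 gives 0 over 0; differentiate top and bottom once and re-evaluate. A local series expansion at the point resolves it as well; the rule is the packaged version of that step.


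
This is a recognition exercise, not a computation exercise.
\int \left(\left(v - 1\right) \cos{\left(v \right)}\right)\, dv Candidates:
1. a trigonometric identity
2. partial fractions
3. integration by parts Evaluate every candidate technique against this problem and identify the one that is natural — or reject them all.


Technique: integration by parts — v - 1 dies after finitely many derivatives while \cos{\left(v \right)} cycles under integration — the tabular/parts setup.
- a trigonometric identity — neither the even-power reduction nor the product-to-sum identity applies to this structure.
- partial fractions: the expression is not a ratio of polynomials that decomposes further.
- integration by parts: applies; the problem has the shape this method handles.


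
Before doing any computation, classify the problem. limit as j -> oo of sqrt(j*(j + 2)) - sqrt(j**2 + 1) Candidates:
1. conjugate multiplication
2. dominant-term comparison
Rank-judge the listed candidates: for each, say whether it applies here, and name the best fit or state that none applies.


Method: conjugate multiplication — this difference gives up after one conjugate multiplication — the radical structure cancels against its conjugate.
- conjugate multiplication — yes — fits the structure here.
- dominant-term comparison — no dominant-degree comparison decides it.


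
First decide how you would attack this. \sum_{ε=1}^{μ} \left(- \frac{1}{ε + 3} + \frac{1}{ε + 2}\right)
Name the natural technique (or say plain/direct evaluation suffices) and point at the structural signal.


Technique: telescoping — difference-of-shifts structure (each term adds \frac{1}{ε + 2}, then subtracts its one-index-advanced value, which the following term adds back) leaves only the first and last pieces standing.


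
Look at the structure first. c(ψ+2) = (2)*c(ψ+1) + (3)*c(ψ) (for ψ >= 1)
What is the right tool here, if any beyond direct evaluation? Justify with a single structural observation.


Verdict: the characteristic-root method — every coefficient is a fixed number and the forcing is zero — substitute r^ψ and read off the root equation.


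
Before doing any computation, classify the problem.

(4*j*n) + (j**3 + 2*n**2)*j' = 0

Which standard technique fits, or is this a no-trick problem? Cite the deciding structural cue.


Diagnosis: the exact-equation method — the compatibility test passes: the j-derivative of 4*j*n matches the n-derivative of j**3 + 2*n**2, so integrate a potential.


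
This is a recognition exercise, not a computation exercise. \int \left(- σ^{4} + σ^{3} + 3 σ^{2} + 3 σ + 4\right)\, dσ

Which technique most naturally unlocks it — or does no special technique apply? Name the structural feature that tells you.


Verdict: no special technique — the integrand is a sum of constant multiples of powers of σ — integrate term by term.


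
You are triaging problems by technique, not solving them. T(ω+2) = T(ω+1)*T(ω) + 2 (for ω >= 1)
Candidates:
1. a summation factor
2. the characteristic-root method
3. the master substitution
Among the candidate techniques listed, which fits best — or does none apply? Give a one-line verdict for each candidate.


Diagnosis: no special technique — the unknown sequence enters the update nonlinearly, so no linear method fits the recurrence as written — direct iteration remains.
- a summation factor: no summation factor applies — the rule is not linear in the sequence values.
- the characteristic-root method: the recursion is nonlinear in the sequence values, so no linear-modes ansatz applies.
- the master substitution — the recursion steps by a constant offset, so exponential reindexing is pointless.


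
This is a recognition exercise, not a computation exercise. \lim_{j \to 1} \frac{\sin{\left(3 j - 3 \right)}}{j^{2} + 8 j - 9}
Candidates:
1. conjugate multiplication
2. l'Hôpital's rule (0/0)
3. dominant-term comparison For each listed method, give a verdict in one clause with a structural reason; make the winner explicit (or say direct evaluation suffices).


Method: l'Hôpital's rule (0/0) — both numerator and denominator vanish at 1: the genuine 0/0 indeterminate that l'Hôpital exists for. Expanding numerator and denominator to first order gives the same value — the rule automates exactly that.
- conjugate multiplication — there is no infinity-minus-infinity radical difference to rationalize.
- l'Hôpital's rule (0/0): applies; the problem has the shape this method handles.
- dominant-term comparison — no dominant power emerges to decide the limit by degree comparison.


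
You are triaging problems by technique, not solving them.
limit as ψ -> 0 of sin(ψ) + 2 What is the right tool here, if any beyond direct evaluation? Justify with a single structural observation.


Best approach: no special technique — nothing blocks direct substitution at 0: plug in and finish.


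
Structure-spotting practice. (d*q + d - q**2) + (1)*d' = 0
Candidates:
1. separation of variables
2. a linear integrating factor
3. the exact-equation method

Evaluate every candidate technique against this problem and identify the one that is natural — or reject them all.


Verdict: a linear integrating factor — linear in the unknown with genuine forcing: multiply through by the exponential of the integrated coefficient and the left side closes into one derivative.
- separation of variables — no algebra isolates the independent variable on one side and the unknown on the other.
- a linear integrating factor: yes, a natural case for it.
- the exact-equation method — the mixed partial derivatives differ, so the left side is not a total differential.


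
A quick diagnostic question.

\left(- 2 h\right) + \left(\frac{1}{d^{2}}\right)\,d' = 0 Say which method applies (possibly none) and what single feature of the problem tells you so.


Verdict: separation of variables — solved for the derivative, the right side splits multiplicatively into a function of each variable alone — divide and integrate each side. One could also solve this as an exact equation; with each coefficient in its own variable, separating is the same work with fewer steps.


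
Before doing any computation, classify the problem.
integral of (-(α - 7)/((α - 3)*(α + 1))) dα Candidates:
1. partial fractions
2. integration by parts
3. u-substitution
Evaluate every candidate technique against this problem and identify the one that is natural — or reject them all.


Technique: partial fractions — a proper rational integrand whose denominator splits into simpler factors — decompose into partial fractions first.
- partial fractions — yes — fits the structure here.
- integration by parts — the integrand does not split as a nonconstant polynomial times an exp, sine, cosine of a linear argument, or logarithm — no polynomial-kernel parts product to differentiate one side of.
- u-substitution: no subexpression of the integrand pairs with its own derivative as a factor — individual terms may offer their own substitutions, but any change of variable covering the whole integral would have to be constructed from outside the expression.


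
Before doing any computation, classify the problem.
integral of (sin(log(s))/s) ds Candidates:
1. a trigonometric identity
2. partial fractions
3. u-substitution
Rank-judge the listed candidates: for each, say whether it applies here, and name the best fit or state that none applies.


Diagnosis: u-substitution — structure check: outer function, inner expression log(s), inner derivative as a factor — the classic u = log(s) pattern.
- a trigonometric identity: there is no trigonometric structure whose rewriting would simplify the integrand.
- partial fractions: there is no rational-function structure to decompose.
- u-substitution: applies; the problem has the shape this method handles.


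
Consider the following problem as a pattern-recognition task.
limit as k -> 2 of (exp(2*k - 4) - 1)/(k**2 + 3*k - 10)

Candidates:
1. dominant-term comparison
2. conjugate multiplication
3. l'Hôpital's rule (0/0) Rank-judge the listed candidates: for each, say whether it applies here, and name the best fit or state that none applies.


Diagnosis: l'Hôpital's rule (0/0) — numerator and denominator both vanish at 2 — a genuine 0/0 form, which is exactly when l'Hôpital applies. The standard small-argument limits would also carry it; the rule is the systematic route.
- dominant-term comparison: this limit is not decided by comparing leading-term growth at infinity.
- conjugate multiplication — no difference of divergent radicals appears, so rationalizing has nothing to cancel.
- l'Hôpital's rule (0/0): applies; the problem has the shape this method handles.


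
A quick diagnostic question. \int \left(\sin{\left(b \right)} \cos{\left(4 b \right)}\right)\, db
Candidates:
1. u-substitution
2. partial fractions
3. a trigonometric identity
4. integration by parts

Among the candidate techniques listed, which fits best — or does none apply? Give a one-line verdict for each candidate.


Best approach: a trigonometric identity — cross-frequency products like \sin{\left(b \right)} \cos{\left(4 b \right)} are the textbook product-to-sum case — the identity converts them to directly integrable sinusoids.
- u-substitution: no subexpression of the integrand pairs with its own derivative as a factor — individual terms may offer their own substitutions, but any change of variable covering the whole integral would have to be constructed from outside the expression.
- partial fractions: the expression is not a ratio of polynomials that decomposes further.
- a trigonometric identity: applies; the problem has the shape this method handles.
- integration by parts: not the natural route: no polynomial-kernel product appears — a recursive parts reduction of the trigonometric product exists, but the identity rewrite is direct.


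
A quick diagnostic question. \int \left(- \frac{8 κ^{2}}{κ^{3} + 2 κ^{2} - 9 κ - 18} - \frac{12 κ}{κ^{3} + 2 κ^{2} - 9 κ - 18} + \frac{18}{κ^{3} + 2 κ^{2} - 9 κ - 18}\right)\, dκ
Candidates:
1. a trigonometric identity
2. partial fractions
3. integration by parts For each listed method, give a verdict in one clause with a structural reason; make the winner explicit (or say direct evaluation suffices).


Verdict: partial fractions — the denominator κ^{3} + 2 κ^{2} - 9 κ - 18 factors, so the quotient decomposes into elementary partial fractions term by term.
- a trigonometric identity: no sine or cosine appears, so there is nothing for a trigonometric identity to act on.
- partial fractions — yes — fits the structure here.
- integration by parts: no split into a nonconstant polynomial times one of the standard kernels — exp, sine, or cosine of a linear argument, or a logarithm — applies here.


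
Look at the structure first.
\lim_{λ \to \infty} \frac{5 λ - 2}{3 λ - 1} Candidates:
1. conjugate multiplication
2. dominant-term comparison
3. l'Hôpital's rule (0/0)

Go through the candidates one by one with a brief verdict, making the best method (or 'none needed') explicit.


Verdict: dominant-term comparison — divide through by the highest power of λ; every lower-order term dies and the dominant terms decide the limit.
- conjugate multiplication — there is no infinity-minus-infinity radical difference to rationalize.
- dominant-term comparison — yes, a natural case for it.
- l'Hôpital's rule (0/0): viewed as a single quotient this runs to ∞/∞, not the 0/0 clash this candidate addresses; an at-infinity variant of the rule would resolve it, but comparing leading growth reads the answer without differentiating.


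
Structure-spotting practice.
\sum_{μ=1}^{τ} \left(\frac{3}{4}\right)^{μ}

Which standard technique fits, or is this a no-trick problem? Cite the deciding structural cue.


Best approach: the geometric series formula — check a ratio of consecutive terms: it is \frac{3}{4}, independent of the index, so the geometric formula closes the sum.


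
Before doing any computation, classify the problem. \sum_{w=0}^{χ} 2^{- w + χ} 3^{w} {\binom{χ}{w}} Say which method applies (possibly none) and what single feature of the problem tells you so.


Technique: the binomial theorem — terms weighting {\binom{χ}{w}} against matched powers of 3 and 2 reassemble into (3 + 2)^χ by the binomial theorem.


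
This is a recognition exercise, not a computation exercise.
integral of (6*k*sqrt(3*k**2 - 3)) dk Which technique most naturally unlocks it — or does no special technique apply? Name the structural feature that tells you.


Verdict: u-substitution — structure check: outer function, inner expression 3*k**2 - 3, inner derivative as a factor — the classic u = 3*k**2 - 3 pattern.


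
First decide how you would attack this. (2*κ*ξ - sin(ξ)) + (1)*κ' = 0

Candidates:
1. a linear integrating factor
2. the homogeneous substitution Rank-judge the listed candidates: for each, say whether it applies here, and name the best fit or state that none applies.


Diagnosis: a linear integrating factor — the unknown enters only to the first power against a nonzero forcing term — the integrating-factor template applies directly.
- a linear integrating factor: a fit — the right tool for this form.
- the homogeneous substitution — rescaling both variables together changes the slope, so no ratio substitution collapses it.
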